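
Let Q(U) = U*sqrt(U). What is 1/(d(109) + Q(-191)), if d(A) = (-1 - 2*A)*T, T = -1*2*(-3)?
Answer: I/(-1314*I + 191*sqrt(191)) ≈ -0.00015113 + 0.0003036*I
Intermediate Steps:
Q(U) = U**(3/2)
T = 6 (T = -2*(-3) = 6)
d(A) = -6 - 12*A (d(A) = (-1 - 2*A)*6 = -6 - 12*A)
1/(d(109) + Q(-191)) = 1/((-6 - 12*109) + (-191)**(3/2)) = 1/((-6 - 1308) - 191*I*sqrt(191)) = 1/(-1314 - 191*I*sqrt(191))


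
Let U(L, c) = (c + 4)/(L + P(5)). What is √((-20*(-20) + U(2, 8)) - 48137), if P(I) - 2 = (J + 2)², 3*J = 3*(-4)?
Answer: I*√190942/2 ≈ 218.48*I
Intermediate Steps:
J = -4 (J = (3*(-4))/3 = (⅓)*(-12) = -4)
P(I) = 6 (P(I) = 2 + (-4 + 2)² = 2 + (-2)² = 2 + 4 = 6)
U(L, c) = (4 + c)/(6 + L) (U(L, c) = (c + 4)/(L + 6) = (4 + c)/(6 + L))
√((-20*(-20) + U(2, 8)) - 48137) = √((-20*(-20) + (4 + 8)/(6 + 2)) - 48137) = √((400 + 12/8) - 48137) = √((400 + (⅛)*12) - 48137) = √((400 + 3/2) - 48137) = √(803/2 - 48137) = √(-95471/2) = I*√190942/2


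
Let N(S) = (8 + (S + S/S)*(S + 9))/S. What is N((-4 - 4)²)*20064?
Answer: 2980131/2 ≈ 1.4901e+6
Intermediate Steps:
N(S) = (8 + (1 + S)*(9 + S))/S (N(S) = (8 + (S + 1)*(9 + S))/S = (8 + (1 + S)*(9 + S))/S)
N((-4 - 4)²)*20064 = (10 + (-4 - 4)² + 17/((-4 - 4)²))*20064 = (10 + (-8)² + 17/((-8)²))*20064 = (10 + 64 + 17/64)*20064 = (4753/64)*20064 = 2980131/2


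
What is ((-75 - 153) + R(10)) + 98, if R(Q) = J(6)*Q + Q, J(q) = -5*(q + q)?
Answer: -720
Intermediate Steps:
J(q) = -10*q
R(Q) = -59*Q (R(Q) = (-10*6)*Q + Q = -60*Q + Q = -59*Q)
((-75 - 153) + R(10)) + 98 = ((-75 - 153) - 59*10) + 98 = (-228 - 590) + 98 = -818 + 98 = -720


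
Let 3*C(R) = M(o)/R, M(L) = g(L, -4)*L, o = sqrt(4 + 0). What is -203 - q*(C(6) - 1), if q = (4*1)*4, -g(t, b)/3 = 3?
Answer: -171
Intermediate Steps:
o = 2 (o = sqrt(4) = 2)
g(t, b) = -9 (g(t, b) = -3*3 = -9)
q = 16 (q = 4*4 = 16)
M(L) = -9*L
C(R) = -6/R (C(R) = ((-9*2)/R)/3 = (-18/R)/3 = -6/R)
-203 - q*(C(6) - 1) = -203 - 16*(-6/6 - 1) = -203 - 16*(-6*1/6 - 1) = -203 - 16*(-1 - 1) = -203 - 16*(-2) = -203 - 1*(-32) = -203 + 32 = -171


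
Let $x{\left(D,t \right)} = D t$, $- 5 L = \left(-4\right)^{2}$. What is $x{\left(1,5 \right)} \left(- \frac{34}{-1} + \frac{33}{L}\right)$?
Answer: $\frac{1895}{16} \approx 118.44$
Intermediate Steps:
$L = - \frac{16}{5}$ ($L = - \frac{\left(-4\right)^{2}}{5} = \left(- \frac{1}{5}\right) 16 = - \frac{16}{5} \approx -3.2$)
$x{\left(1,5 \right)} \left(- \frac{34}{-1} + \frac{33}{L}\right) = 1 \cdot 5 \left(- \frac{34}{-1} + \frac{33}{- \frac{16}{5}}\right) = 5 \left(\left(-34\right) \left(-1\right) + 33 \left(- \frac{5}{16}\right)\right) = 5 \left(34 - \frac{165}{16}\right) = 5 \cdot \frac{379}{16} = \frac{1895}{16}$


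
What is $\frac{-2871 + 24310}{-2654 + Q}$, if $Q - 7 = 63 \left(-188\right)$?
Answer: $- \frac{21439}{14491} \approx -1.4795$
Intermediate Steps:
$Q = -11837$ ($Q = 7 + 63 \left(-188\right) = 7 - 11844 = -11837$)
$\frac{-2871 + 24310}{-2654 + Q} = \frac{-2871 + 24310}{-2654 - 11837} = \frac{21439}{-14491} = 21439 \left(- \frac{1}{14491}\right) = - \frac{21439}{14491}$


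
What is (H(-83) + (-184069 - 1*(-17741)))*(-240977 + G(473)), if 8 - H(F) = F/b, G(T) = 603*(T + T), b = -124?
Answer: -6794725581743/124 ≈ -5.4796e+10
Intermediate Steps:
G(T) = 1206*T (G(T) = 603*(2*T) = 1206*T)
H(F) = 8 + F/124 (H(F) = 8 - F/(-124) = 8 - F*(-1)/124 = 8 - (-1)*F/124 = 8 + F/124)
(H(-83) + (-184069 - 1*(-17741)))*(-240977 + G(473)) = ((8 + (1/124)*(-83)) + (-184069 - 1*(-17741)))*(-240977 + 1206*473) = ((8 - 83/124) + (-184069 + 17741))*(-240977 + 570438) = (909/124 - 166328)*329461 = -20623763/124*329461 = -6794725581743/124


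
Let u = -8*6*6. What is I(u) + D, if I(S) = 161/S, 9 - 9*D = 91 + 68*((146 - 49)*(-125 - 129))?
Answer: 53609503/288 ≈ 1.8614e+5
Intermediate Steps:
u = -288 (u = -48*6 = -288)
D = 558434/3 (D = 1 - (91 + 68*((146 - 49)*(-125 - 129)))/9 = 1 - (91 + 68*(97*(-254)))/9 = 1 - (91 + 68*(-24638))/9 = 1 - (91 - 1675384)/9 = 1 - ⅑*(-1675293) = 1 + 558431/3 = 558434/3 ≈ 1.8614e+5)
I(u) + D = 161/(-288) + 558434/3 = 161*(-1/288) + 558434/3 = -161/288 + 558434/3 = 53609503/288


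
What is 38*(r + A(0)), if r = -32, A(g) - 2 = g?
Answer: -1140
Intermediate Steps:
A(g) = 2 + g
38*(r + A(0)) = 38*(-32 + (2 + 0)) = 38*(-32 + 2) = 38*(-30) = -1140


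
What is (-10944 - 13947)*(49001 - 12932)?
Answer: -897793479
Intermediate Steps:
(-10944 - 13947)*(49001 - 12932) = -24891*36069 = -897793479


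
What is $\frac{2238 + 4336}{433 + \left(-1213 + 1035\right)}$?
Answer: $\frac{6574}{255} \approx 25.78$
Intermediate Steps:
$\frac{2238 + 4336}{433 + \left(-1213 + 1035\right)} = \frac{6574}{433 - 178} = \frac{6574}{255}$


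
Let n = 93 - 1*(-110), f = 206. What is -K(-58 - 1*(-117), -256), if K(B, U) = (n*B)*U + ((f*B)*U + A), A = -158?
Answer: 6177694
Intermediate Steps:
n = 203 (n = 93 + 110 = 203)
K(B, U) = -158 + 409*B*U (K(B, U) = (203*B)*U + ((206*B)*U - 158) = 203*B*U + (206*B*U - 158) = 203*B*U + (-158 + 206*B*U) = -158 + 409*B*U)
-K(-58 - 1*(-117), -256) = -(-158 + 409*(-58 - 1*(-117))*(-256)) = -(-158 + 409*(-58 + 117)*(-256)) = -(-158 + 409*59*(-256)) = -(-158 - 6177536) = -1*(-6177694) = 6177694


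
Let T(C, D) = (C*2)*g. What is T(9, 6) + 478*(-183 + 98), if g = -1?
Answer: -40648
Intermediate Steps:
T(C, D) = -2*C (T(C, D) = (C*2)*(-1) = (2*C)*(-1) = -2*C)
T(9, 6) + 478*(-183 + 98) = -2*9 + 478*(-183 + 98) = -18 + 478*(-85) = -18 - 40630 = -40648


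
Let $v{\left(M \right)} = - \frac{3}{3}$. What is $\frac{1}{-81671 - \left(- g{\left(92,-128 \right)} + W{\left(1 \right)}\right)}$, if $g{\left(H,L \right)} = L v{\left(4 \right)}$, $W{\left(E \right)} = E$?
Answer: $- \frac{1}{81544} \approx -1.2263 \cdot 10^{-5}$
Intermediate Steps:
$v{\left(M \right)} = -1$ ($v{\left(M \right)} = \left(-3\right) \frac{1}{3} = -1$)
$g{\left(H,L \right)} = - L$ ($g{\left(H,L \right)} = L \left(-1\right) = - L$)
$\frac{1}{-81671 - \left(- g{\left(92,-128 \right)} + W{\left(1 \right)}\right)} = \frac{1}{-81671 - -127} = \frac{1}{-81671 + \left(128 - 1\right)} = \frac{1}{-81671 + 127} = \frac{1}{-81544} = - \frac{1}{81544}$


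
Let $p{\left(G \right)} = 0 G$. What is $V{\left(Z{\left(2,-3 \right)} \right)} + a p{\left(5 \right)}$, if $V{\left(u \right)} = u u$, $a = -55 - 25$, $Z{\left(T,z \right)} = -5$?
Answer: $25$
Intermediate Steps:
$p{\left(G \right)} = 0$
$a = -80$
$V{\left(u \right)} = u^{2}$
$V{\left(Z{\left(2,-3 \right)} \right)} + a p{\left(5 \right)} = \left(-5\right)^{2} - 0 = 25 + 0 = 25$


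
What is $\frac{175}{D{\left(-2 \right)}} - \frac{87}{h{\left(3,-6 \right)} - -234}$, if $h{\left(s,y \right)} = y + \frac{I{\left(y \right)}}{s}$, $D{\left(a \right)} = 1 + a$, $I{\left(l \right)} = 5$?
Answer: $- \frac{120836}{689} \approx -175.38$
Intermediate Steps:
$h{\left(s,y \right)} = y + \frac{5}{s}$
$\frac{175}{D{\left(-2 \right)}} - \frac{87}{h{\left(3,-6 \right)} - -234} = \frac{175}{1 - 2} - \frac{87}{\left(-6 + \frac{5}{3}\right) - -234} = \frac{175}{-1} - \frac{87}{\left(-6 + 5 \cdot \frac{1}{3}\right) + 234} = 175 \left(-1\right) - \frac{87}{\left(-6 + \frac{5}{3}\right) + 234} = -175 - \frac{87}{- \frac{13}{3} + 234} = -175 - \frac{87}{\frac{689}{3}} = -175 - \frac{261}{689} = - \frac{120836}{689}$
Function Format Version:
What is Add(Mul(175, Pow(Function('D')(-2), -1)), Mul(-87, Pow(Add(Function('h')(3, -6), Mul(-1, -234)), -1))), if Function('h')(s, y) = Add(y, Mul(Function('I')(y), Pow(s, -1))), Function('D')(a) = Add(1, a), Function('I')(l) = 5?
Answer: Rational(-120836, 689) ≈ -175.38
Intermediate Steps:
Function('h')(s, y) = Add(y, Mul(5, Pow(s, -1)))
Add(Mul(175, Pow(Function('D')(-2), -1)), Mul(-87, Pow(Add(Function('h')(3, -6), Mul(-1, -234)), -1))) = Add(Mul(175, Pow(Add(1, -2), -1)), Mul(-87, Pow(Add(Add(-6, Mul(5, Pow(3, -1))), Mul(-1, -234)), -1))) = Add(Mul(175, Pow(-1, -1)), Mul(-87, Pow(Add(Add(-6, Mul(5, Rational(1, 3))), 234), -1))) = Add(Mul(175, -1), Mul(-87, Pow(Add(Add(-6, Rational(5, 3)), 234), -1))) = Add(-175, Mul(-87, Pow(Add(Rational(-13, 3), 234), -1))) = Add(-175, Mul(-87, Pow(Rational(689, 3), -1))) = Add(-175, Mul(-87, Rational(3, 689))) = Add(-175, Rational(-261, 689)) = Rational(-120836, 689)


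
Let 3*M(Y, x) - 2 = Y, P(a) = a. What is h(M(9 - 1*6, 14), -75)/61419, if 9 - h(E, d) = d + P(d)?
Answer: 53/20473 ≈ 0.0025888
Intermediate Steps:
M(Y, x) = ⅔ + Y/3
h(E, d) = 9 - 2*d (h(E, d) = 9 - (d + d) = 9 - 2*d)
h(M(9 - 1*6, 14), -75)/61419 = (9 - 2*(-75))/61419 = (9 + 150)*(1/61419) = 159*(1/61419) = 53/20473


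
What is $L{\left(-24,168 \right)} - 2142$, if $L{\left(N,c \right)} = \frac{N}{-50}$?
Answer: $- \frac{53538}{25} \approx -2141.5$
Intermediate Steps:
$L{\left(N,c \right)} = - \frac{N}{50}$ ($L{\left(N,c \right)} = N \left(- \frac{1}{50}\right) = - \frac{N}{50}$)
$L{\left(-24,168 \right)} - 2142 = \left(- \frac{1}{50}\right) \left(-24\right) - 2142 = \frac{12}{25} - 2142 = - \frac{53538}{25}$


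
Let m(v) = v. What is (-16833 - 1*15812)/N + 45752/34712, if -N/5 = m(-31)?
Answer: -28152042/134509 ≈ -209.29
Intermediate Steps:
N = 155 (N = -5*(-31) = 155)
(-16833 - 1*15812)/N + 45752/34712 = (-16833 - 1*15812)/155 + 45752/34712 = (-16833 - 15812)*(1/155) + 45752*(1/34712) = -32645*1/155 + 5719/4339 = -6529/31 + 5719/4339 = -28152042/134509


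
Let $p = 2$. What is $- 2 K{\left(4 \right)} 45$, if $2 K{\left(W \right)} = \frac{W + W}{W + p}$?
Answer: $-60$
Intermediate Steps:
$K{\left(W \right)} = \frac{W}{2 + W}$ ($K{\left(W \right)} = \frac{\left(W + W\right) \frac{1}{W + 2}}{2} = \frac{2 W \frac{1}{2 + W}}{2} = \frac{W}{2 + W}$)
$- 2 K{\left(4 \right)} 45 = - 2 \frac{4}{2 + 4} \cdot 45 = - 2 \cdot \frac{4}{6} \cdot 45 = - 2 \cdot 4 \cdot \frac{1}{6} \cdot 45 = \left(-2\right) \frac{2}{3} \cdot 45 = \left(- \frac{4}{3}\right) 45 = -60$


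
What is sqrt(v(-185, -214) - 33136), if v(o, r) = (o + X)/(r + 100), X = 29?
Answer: I*sqrt(11961602)/19 ≈ 182.03*I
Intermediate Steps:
v(o, r) = (29 + o)/(100 + r) (v(o, r) = (o + 29)/(r + 100) = (29 + o)/(100 + r))
sqrt(v(-185, -214) - 33136) = sqrt((29 - 185)/(100 - 214) - 33136) = sqrt(-156/(-114) - 33136) = sqrt(-1/114*(-156) - 33136) = sqrt(26/19 - 33136) = sqrt(-629558/19) = I*sqrt(11961602)/19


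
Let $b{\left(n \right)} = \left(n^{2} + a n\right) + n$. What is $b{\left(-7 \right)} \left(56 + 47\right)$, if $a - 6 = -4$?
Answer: $2884$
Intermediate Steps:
$a = 2$ ($a = 6 - 4 = 2$)
$b{\left(n \right)} = n^{2} + 3 n$ ($b{\left(n \right)} = \left(n^{2} + 2 n\right) + n = n^{2} + 3 n$)
$b{\left(-7 \right)} \left(56 + 47\right) = - 7 \left(3 - 7\right) \left(56 + 47\right) = \left(-7\right) \left(-4\right) 103 = 28 \cdot 103 = 2884$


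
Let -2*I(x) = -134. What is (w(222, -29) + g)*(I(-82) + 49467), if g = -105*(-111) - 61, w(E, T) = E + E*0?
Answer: 585293744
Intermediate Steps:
I(x) = 67 (I(x) = -½*(-134) = 67)
w(E, T) = E (w(E, T) = E + 0 = E)
g = 11594 (g = 11655 - 61 = 11594)
(w(222, -29) + g)*(I(-82) + 49467) = (222 + 11594)*(67 + 49467) = 11816*49534 = 585293744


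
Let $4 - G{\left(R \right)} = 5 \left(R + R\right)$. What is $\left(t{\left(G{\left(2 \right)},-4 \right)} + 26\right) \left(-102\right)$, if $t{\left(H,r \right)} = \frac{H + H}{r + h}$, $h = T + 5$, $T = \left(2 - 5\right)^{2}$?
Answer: $- \frac{11628}{5} \approx -2325.6$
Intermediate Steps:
$G{\left(R \right)} = 4 - 10 R$ ($G{\left(R \right)} = 4 - 5 \left(R + R\right) = 4 - 5 \cdot 2 R = 4 - 10 R$)
$T = 9$ ($T = \left(-3\right)^{2} = 9$)
$h = 14$ ($h = 9 + 5 = 14$)
$t{\left(H,r \right)} = \frac{2 H}{14 + r}$ ($t{\left(H,r \right)} = \frac{H + H}{r + 14} = \frac{2 H}{14 + r}$)
$\left(t{\left(G{\left(2 \right)},-4 \right)} + 26\right) \left(-102\right) = \left(\frac{2 \left(4 - 20\right)}{14 - 4} + 26\right) \left(-102\right) = \left(\frac{2 \left(4 - 20\right)}{10} + 26\right) \left(-102\right) = \left(2 \left(-16\right) \frac{1}{10} + 26\right) \left(-102\right) = \left(- \frac{16}{5} + 26\right) \left(-102\right) = \frac{114}{5} \left(-102\right) = - \frac{11628}{5}$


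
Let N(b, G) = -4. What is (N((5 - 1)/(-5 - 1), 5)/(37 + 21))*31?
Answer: -62/29 ≈ -2.1379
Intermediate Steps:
(N((5 - 1)/(-5 - 1), 5)/(37 + 21))*31 = -4/(37 + 21)*31 = -4/58*31 = -4*1/58*31 = -2/29*31 = -62/29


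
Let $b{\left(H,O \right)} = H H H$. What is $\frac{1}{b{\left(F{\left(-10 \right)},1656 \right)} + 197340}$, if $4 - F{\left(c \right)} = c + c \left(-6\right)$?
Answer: $\frac{1}{100004} \approx 9.9996 \cdot 10^{-6}$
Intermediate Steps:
$F{\left(c \right)} = 4 + 5 c$ ($F{\left(c \right)} = 4 - \left(c + c \left(-6\right)\right) = 4 - \left(c - 6 c\right) = 4 - - 5 c = 4 + 5 c$)
$b{\left(H,O \right)} = H^{3}$ ($b{\left(H,O \right)} = H^{2} H = H^{3}$)
$\frac{1}{b{\left(F{\left(-10 \right)},1656 \right)} + 197340} = \frac{1}{\left(4 + 5 \left(-10\right)\right)^{3} + 197340} = \frac{1}{\left(4 - 50\right)^{3} + 197340} = \frac{1}{\left(-46\right)^{3} + 197340} = \frac{1}{-97336 + 197340} = \frac{1}{100004}$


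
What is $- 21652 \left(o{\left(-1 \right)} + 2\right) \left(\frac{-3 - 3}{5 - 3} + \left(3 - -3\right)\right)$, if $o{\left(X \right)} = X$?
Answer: $-64956$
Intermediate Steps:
$- 21652 \left(o{\left(-1 \right)} + 2\right) \left(\frac{-3 - 3}{5 - 3} + \left(3 - -3\right)\right) = - 21652 \left(-1 + 2\right) \left(\frac{-3 - 3}{5 - 3} + \left(3 - -3\right)\right) = - 21652 \cdot 1 \left(- \frac{6}{2} + \left(3 + 3\right)\right) = - 21652 \cdot 1 \left(\left(-6\right) \frac{1}{2} + 6\right) = - 21652 \cdot 1 \left(-3 + 6\right) = - 21652 \cdot 1 \cdot 3 = \left(-21652\right) 3 = -64956$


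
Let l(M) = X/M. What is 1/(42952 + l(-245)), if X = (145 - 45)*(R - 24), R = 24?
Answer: 1/42952 ≈ 2.3282e-5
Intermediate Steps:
X = 0 (X = (145 - 45)*(24 - 24) = 100*0 = 0)
l(M) = 0 (l(M) = 0/M = 0)
1/(42952 + l(-245)) = 1/(42952 + 0) = 1/42952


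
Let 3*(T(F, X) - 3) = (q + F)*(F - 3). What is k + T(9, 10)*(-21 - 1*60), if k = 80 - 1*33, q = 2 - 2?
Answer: -1654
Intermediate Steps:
q = 0
T(F, X) = 3 + F*(-3 + F)/3 (T(F, X) = 3 + ((0 + F)*(F - 3))/3 = 3 + (F*(-3 + F))/3 = 3 + F*(-3 + F)/3)
k = 47 (k = 80 - 33 = 47)
k + T(9, 10)*(-21 - 1*60) = 47 + (3 - 1*9 + (⅓)*9²)*(-21 - 1*60) = 47 + (3 - 9 + (⅓)*81)*(-21 - 60) = 47 + (3 - 9 + 27)*(-81) = 47 + 21*(-81) = 47 - 1701 = -1654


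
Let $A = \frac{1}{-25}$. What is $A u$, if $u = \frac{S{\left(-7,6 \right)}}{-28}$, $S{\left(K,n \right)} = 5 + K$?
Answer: $- \frac{1}{350} \approx -0.0028571$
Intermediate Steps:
$A = - \frac{1}{25} \approx -0.04$
$u = \frac{1}{14}$ ($u = \frac{5 - 7}{-28} = \left(-2\right) \left(- \frac{1}{28}\right) = \frac{1}{14} \approx 0.071429$)
$A u = \left(- \frac{1}{25}\right) \frac{1}{14} = - \frac{1}{350}$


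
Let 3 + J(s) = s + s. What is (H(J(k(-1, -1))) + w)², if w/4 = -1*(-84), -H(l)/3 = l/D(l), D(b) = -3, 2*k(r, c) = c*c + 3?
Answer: 113569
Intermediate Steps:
k(r, c) = 3/2 + c²/2 (k(r, c) = (c*c + 3)/2 = (c² + 3)/2 = (3 + c²)/2 = 3/2 + c²/2)
J(s) = -3 + 2*s (J(s) = -3 + (s + s) = -3 + 2*s)
H(l) = l (H(l) = -3*l/(-3) = -3*l*(-1)/3 = -(-1)*l = l)
w = 336 (w = 4*(-1*(-84)) = 4*84 = 336)
(H(J(k(-1, -1))) + w)² = ((-3 + 2*(3/2 + (½)*(-1)²)) + 336)² = ((-3 + 2*(3/2 + (½)*1)) + 336)² = ((-3 + 2*(3/2 + ½)) + 336)² = ((-3 + 2*2) + 336)² = ((-3 + 4) + 336)² = (1 + 336)² = 337² = 113569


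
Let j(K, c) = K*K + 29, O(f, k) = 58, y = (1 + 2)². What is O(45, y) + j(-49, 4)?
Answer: 2488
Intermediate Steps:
y = 9 (y = 3² = 9)
j(K, c) = 29 + K² (j(K, c) = K² + 29 = 29 + K²)
O(45, y) + j(-49, 4) = 58 + (29 + (-49)²) = 58 + (29 + 2401) = 58 + 2430 = 2488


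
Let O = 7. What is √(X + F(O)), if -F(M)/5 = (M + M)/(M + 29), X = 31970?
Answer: 5*√46034/6 ≈ 178.80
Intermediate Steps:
F(M) = -10*M/(29 + M) (F(M) = -5*(M + M)/(M + 29) = -5*2*M/(29 + M) = -10*M/(29 + M))
√(X + F(O)) = √(31970 - 10*7/(29 + 7)) = √(31970 - 10*7/36) = √(31970 - 10*7*1/36) = √(31970 - 35/18) = √(575425/18) = 5*√46034/6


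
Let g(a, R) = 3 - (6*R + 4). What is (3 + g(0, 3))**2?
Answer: 256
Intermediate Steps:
g(a, R) = -1 - 6*R (g(a, R) = 3 - (4 + 6*R) = 3 + (-4 - 6*R) = -1 - 6*R)
(3 + g(0, 3))**2 = (3 + (-1 - 6*3))**2 = (3 + (-1 - 18))**2 = (3 - 19)**2 = (-16)**2 = 256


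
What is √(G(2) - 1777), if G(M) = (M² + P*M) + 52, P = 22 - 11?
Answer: I*√1699 ≈ 41.219*I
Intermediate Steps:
P = 11
G(M) = 52 + M² + 11*M (G(M) = (M² + 11*M) + 52 = 52 + M² + 11*M)
√(G(2) - 1777) = √((52 + 2² + 11*2) - 1777) = √((52 + 4 + 22) - 1777) = √(78 - 1777) = √(-1699) = I*√1699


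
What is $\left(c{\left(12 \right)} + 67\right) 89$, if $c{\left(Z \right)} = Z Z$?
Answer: $18779$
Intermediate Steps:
$c{\left(Z \right)} = Z^{2}$
$\left(c{\left(12 \right)} + 67\right) 89 = \left(12^{2} + 67\right) 89 = \left(144 + 67\right) 89 = 211 \cdot 89 = 18779$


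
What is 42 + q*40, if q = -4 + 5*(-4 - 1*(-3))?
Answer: -318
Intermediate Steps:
q = -9 (q = -4 + 5*(-4 + 3) = -4 + 5*(-1) = -4 - 5 = -9)
42 + q*40 = 42 - 9*40 = 42 - 360 = -318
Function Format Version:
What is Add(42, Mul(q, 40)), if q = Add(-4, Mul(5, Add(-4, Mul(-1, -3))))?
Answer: -318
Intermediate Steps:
q = -9 (q = Add(-4, Mul(5, Add(-4, 3))) = Add(-4, Mul(5, -1)) = Add(-4, -5) = -9)
Add(42, Mul(q, 40)) = Add(42, Mul(-9, 40)) = Add(42, -360) = -318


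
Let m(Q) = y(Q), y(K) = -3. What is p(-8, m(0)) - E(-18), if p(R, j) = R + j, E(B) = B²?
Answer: -335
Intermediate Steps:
m(Q) = -3
p(-8, m(0)) - E(-18) = (-8 - 3) - 1*(-18)² = -11 - 1*324 = -11 - 324 = -335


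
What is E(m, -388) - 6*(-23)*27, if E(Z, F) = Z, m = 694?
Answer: 4420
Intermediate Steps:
E(m, -388) - 6*(-23)*27 = 694 - 6*(-23)*27 = 694 - (-138)*27 = 694 - 1*(-3726) = 694 + 3726 = 4420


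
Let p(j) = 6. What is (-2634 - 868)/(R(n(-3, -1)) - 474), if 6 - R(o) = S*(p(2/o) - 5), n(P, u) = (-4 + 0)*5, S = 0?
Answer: 1751/234 ≈ 7.4829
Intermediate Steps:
n(P, u) = -20 (n(P, u) = -4*5 = -20)
R(o) = 6 (R(o) = 6 - 0*(6 - 5) = 6 - 0 = 6 - 1*0 = 6 + 0 = 6)
(-2634 - 868)/(R(n(-3, -1)) - 474) = (-2634 - 868)/(6 - 474) = -3502/(-468) = -3502*(-1/468) = 1751/234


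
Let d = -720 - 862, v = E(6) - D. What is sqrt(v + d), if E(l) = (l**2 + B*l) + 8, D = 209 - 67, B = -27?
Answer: I*sqrt(1842) ≈ 42.919*I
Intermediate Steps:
D = 142
E(l) = 8 + l**2 - 27*l (E(l) = (l**2 - 27*l) + 8 = 8 + l**2 - 27*l)
v = -260 (v = (8 + 6**2 - 27*6) - 1*142 = (8 + 36 - 162) - 142 = -118 - 142 = -260)
d = -1582
sqrt(v + d) = sqrt(-260 - 1582) = sqrt(-1842) = I*sqrt(1842)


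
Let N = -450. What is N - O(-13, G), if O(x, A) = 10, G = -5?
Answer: -460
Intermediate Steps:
N - O(-13, G) = -450 - 1*10 = -450 - 10 = -460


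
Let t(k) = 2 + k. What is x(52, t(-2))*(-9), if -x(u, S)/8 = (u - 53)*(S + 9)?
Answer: -648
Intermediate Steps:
x(u, S) = -8*(-53 + u)*(9 + S) (x(u, S) = -8*(u - 53)*(S + 9) = -8*(-53 + u)*(9 + S))
x(52, t(-2))*(-9) = (3816 - 72*52 + 424*(2 - 2) - 8*(2 - 2)*52)*(-9) = (3816 - 3744 + 424*0 - 8*0*52)*(-9) = (3816 - 3744 + 0 + 0)*(-9) = 72*(-9) = -648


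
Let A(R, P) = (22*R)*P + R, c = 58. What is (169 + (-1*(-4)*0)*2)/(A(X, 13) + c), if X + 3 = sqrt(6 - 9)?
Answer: -135707/891916 - 48503*I*sqrt(3)/891916 ≈ -0.15215 - 0.09419*I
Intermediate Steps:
X = -3 + I*sqrt(3) (X = -3 + sqrt(6 - 9) = -3 + sqrt(-3) = -3 + I*sqrt(3) ≈ -3.0 + 1.732*I)
A(R, P) = R + 22*P*R (A(R, P) = 22*P*R + R = R + 22*P*R)
(169 + (-1*(-4)*0)*2)/(A(X, 13) + c) = (169 + (-1*(-4)*0)*2)/((-3 + I*sqrt(3))*(1 + 22*13) + 58) = (169 + (4*0)*2)/((-3 + I*sqrt(3))*(1 + 286) + 58) = (169 + 0*2)/((-3 + I*sqrt(3))*287 + 58) = (169 + 0)/((-861 + 287*I*sqrt(3)) + 58) = 169/(-803 + 287*I*sqrt(3))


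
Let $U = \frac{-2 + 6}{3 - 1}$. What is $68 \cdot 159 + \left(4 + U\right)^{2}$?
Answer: $10848$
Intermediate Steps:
$U = 2$ ($U = \frac{4}{2} = 4 \cdot \frac{1}{2} = 2$)
$68 \cdot 159 + \left(4 + U\right)^{2} = 68 \cdot 159 + \left(4 + 2\right)^{2} = 10812 + 6^{2} = 10812 + 36 = 10848$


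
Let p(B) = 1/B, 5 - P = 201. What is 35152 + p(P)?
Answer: 6889791/196 ≈ 35152.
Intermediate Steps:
P = -196 (P = 5 - 1*201 = 5 - 201 = -196)
35152 + p(P) = 35152 + 1/(-196) = 35152 - 1/196 = 6889791/196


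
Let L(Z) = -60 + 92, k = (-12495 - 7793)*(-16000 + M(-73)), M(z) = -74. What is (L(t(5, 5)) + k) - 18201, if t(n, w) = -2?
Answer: 326091143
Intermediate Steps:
k = 326109312 (k = (-12495 - 7793)*(-16000 - 74) = -20288*(-16074) = 326109312)
L(Z) = 32
(L(t(5, 5)) + k) - 18201 = (32 + 326109312) - 18201 = 326109344 - 18201 = 326091143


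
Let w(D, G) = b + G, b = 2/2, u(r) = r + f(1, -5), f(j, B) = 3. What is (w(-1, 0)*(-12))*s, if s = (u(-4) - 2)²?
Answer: -108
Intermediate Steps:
u(r) = 3 + r (u(r) = r + 3 = 3 + r)
b = 1 (b = 2*(½) = 1)
w(D, G) = 1 + G
s = 9 (s = ((3 - 4) - 2)² = (-1 - 2)² = (-3)² = 9)
(w(-1, 0)*(-12))*s = ((1 + 0)*(-12))*9 = (1*(-12))*9 = -12*9 = -108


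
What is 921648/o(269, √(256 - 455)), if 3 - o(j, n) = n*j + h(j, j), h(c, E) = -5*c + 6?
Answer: 1236851616/16200803 + 247923312*I*√199/16200803 ≈ 76.345 + 215.88*I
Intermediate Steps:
h(c, E) = 6 - 5*c
o(j, n) = -3 + 5*j - j*n (o(j, n) = 3 - (n*j + (6 - 5*j)) = 3 - (j*n + (6 - 5*j)) = 3 - (6 - 5*j + j*n) = 3 + (-6 + 5*j - j*n) = -3 + 5*j - j*n)
921648/o(269, √(256 - 455)) = 921648/(-3 + 5*269 - 1*269*√(256 - 455)) = 921648/(-3 + 1345 - 1*269*√(-199)) = 921648/(-3 + 1345 - 1*269*I*√199) = 921648/(-3 + 1345 - 269*I*√199) = 921648/(1342 - 269*I*√199)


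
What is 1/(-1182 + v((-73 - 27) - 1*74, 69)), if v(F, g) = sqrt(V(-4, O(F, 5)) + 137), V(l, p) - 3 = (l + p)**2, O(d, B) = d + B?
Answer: -394/455685 - sqrt(3341)/455685 ≈ -0.00099148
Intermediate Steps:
O(d, B) = B + d
V(l, p) = 3 + (l + p)**2
v(F, g) = sqrt(140 + (1 + F)**2) (v(F, g) = sqrt((3 + (-4 + (5 + F))**2) + 137) = sqrt((3 + (1 + F)**2) + 137) = sqrt(140 + (1 + F)**2))
1/(-1182 + v((-73 - 27) - 1*74, 69)) = 1/(-1182 + sqrt(140 + (1 + ((-73 - 27) - 1*74))**2)) = 1/(-1182 + sqrt(140 + (1 + (-100 - 74))**2)) = 1/(-1182 + sqrt(140 + (1 - 174)**2)) = 1/(-1182 + sqrt(140 + (-173)**2)) = 1/(-1182 + sqrt(140 + 29929)) = 1/(-1182 + sqrt(30069)) = 1/(-1182 + 3*sqrt(3341))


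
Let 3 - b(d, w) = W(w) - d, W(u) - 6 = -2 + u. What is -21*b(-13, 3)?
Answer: 357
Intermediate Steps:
W(u) = 4 + u (W(u) = 6 + (-2 + u) = 4 + u)
b(d, w) = -1 + d - w (b(d, w) = 3 - ((4 + w) - d) = 3 - (4 + w - d) = 3 + (-4 + d - w) = -1 + d - w)
-21*b(-13, 3) = -21*(-1 - 13 - 1*3) = -21*(-1 - 13 - 3) = -21*(-17) = 357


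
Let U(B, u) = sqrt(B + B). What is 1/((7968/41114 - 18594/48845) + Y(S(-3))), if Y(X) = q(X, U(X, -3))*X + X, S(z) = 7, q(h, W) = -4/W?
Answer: -6869202416922366205/9660128445417735871 - 2016460389394844450*sqrt(14)/9660128445417735871 ≈ -1.4921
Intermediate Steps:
U(B, u) = sqrt(2)*sqrt(B) (U(B, u) = sqrt(2*B) = sqrt(2)*sqrt(B))
Y(X) = X - 2*sqrt(2)*sqrt(X) (Y(X) = (-4*sqrt(2)/(2*sqrt(X)))*X + X = (-2*sqrt(2)/sqrt(X))*X + X = -2*sqrt(2)*sqrt(X) + X = X - 2*sqrt(2)*sqrt(X))
1/((7968/41114 - 18594/48845) + Y(S(-3))) = 1/((7968/41114 - 18594/48845) + (7 - 2*sqrt(2)*sqrt(7))) = 1/((7968*(1/41114) - 18594*1/48845) + (7 - 2*sqrt(14))) = 1/((3984/20557 - 18594/48845) + (7 - 2*sqrt(14))) = 1/(-187638378/1004106665 + (7 - 2*sqrt(14))) = 1/(6841108277/1004106665 - 2*sqrt(14))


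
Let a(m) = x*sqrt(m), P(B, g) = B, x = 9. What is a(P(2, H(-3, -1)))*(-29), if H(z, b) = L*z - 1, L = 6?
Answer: -261*sqrt(2) ≈ -369.11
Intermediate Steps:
H(z, b) = -1 + 6*z (H(z, b) = 6*z - 1 = -1 + 6*z)
a(m) = 9*sqrt(m)
a(P(2, H(-3, -1)))*(-29) = (9*sqrt(2))*(-29) = -261*sqrt(2)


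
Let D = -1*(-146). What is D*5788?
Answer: 845048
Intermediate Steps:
D = 146
D*5788 = 146*5788 = 845048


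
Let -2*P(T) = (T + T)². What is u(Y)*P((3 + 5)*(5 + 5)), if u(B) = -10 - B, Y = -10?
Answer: 0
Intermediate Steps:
P(T) = -2*T² (P(T) = -(T + T)²/2 = -4*T²/2 = -2*T²)
u(Y)*P((3 + 5)*(5 + 5)) = (-10 - 1*(-10))*(-2*(3 + 5)²*(5 + 5)²) = (-10 + 10)*(-2*(8*10)²) = 0*(-2*80²) = 0*(-2*6400) = 0*(-12800) = 0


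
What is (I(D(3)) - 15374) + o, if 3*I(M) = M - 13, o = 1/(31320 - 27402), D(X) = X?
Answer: -20082797/1306 ≈ -15377.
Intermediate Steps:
o = 1/3918 ≈ 0.00025523
I(M) = -13/3 + M/3 (I(M) = (M - 13)/3 = (-13 + M)/3 = -13/3 + M/3)
(I(D(3)) - 15374) + o = ((-13/3 + (1/3)*3) - 15374) + 1/3918 = ((-13/3 + 1) - 15374) + 1/3918 = (-10/3 - 15374) + 1/3918 = -46132/3 + 1/3918 = -20082797/1306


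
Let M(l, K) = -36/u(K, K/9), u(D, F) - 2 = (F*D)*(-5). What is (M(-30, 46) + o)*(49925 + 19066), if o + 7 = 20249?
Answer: 7375011232524/5281 ≈ 1.3965e+9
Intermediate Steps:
u(D, F) = 2 - 5*D*F (u(D, F) = 2 + (F*D)*(-5) = 2 + (D*F)*(-5) = 2 - 5*D*F)
o = 20242 (o = -7 + 20249 = 20242)
M(l, K) = -36/(2 - 5*K²/9) (M(l, K) = -36/(2 - 5*K*K/9) = -36/(2 - 5*K²/9))
(M(-30, 46) + o)*(49925 + 19066) = (324/(-18 + 5*46²) + 20242)*(49925 + 19066) = (324/(-18 + 5*2116) + 20242)*68991 = (324/(-18 + 10580) + 20242)*68991 = (324/10562 + 20242)*68991 = (324*(1/10562) + 20242)*68991 = (162/5281 + 20242)*68991 = (106898164/5281)*68991 = 7375011232524/5281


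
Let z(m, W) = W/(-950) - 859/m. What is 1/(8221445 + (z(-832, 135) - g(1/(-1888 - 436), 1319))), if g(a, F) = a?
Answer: 45922240/377547211343273 ≈ 1.2163e-7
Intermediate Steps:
z(m, W) = -859/m - W/950 (z(m, W) = W*(-1/950) - 859/m = -W/950 - 859/m = -859/m - W/950)
1/(8221445 + (z(-832, 135) - g(1/(-1888 - 436), 1319))) = 1/(8221445 + ((-859/(-832) - 1/950*135) - 1/(-1888 - 436))) = 1/(8221445 + ((-859*(-1/832) - 27/190) - 1/(-2324))) = 1/(8221445 + ((859/832 - 27/190) - 1*(-1/2324))) = 1/(8221445 + (70373/79040 + 1/2324)) = 1/(8221445 + 40906473/45922240) = 1/(377547211343273/45922240) = 45922240/377547211343273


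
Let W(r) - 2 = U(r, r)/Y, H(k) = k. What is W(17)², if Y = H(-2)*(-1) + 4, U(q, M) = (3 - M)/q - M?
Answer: 1089/1156 ≈ 0.94204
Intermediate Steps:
U(q, M) = -M + (3 - M)/q (U(q, M) = (3 - M)/q - M = -M + (3 - M)/q)
Y = 6 (Y = -2*(-1) + 4 = 2 + 4 = 6)
W(r) = 2 + (3 - r - r²)/(6*r) (W(r) = 2 + ((3 - r - r*r)/r)/6 = 2 + ((3 - r - r²)/r)*(⅙) = 2 + (3 - r - r²)/(6*r))
W(17)² = ((⅙)*(3 - 1*17² + 11*17)/17)² = ((⅙)*(1/17)*(3 - 1*289 + 187))² = ((⅙)*(1/17)*(3 - 289 + 187))² = ((⅙)*(1/17)*(-99))² = (-33/34)² = 1089/1156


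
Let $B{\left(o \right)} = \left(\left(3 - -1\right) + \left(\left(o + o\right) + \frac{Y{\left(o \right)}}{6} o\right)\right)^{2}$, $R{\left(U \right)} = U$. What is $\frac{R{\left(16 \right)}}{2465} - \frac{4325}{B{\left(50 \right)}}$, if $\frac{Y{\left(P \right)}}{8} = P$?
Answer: $\frac{1605447379}{262121552960} \approx 0.0061248$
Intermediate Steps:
$Y{\left(P \right)} = 8 P$
$B{\left(o \right)} = \left(4 + 2 o + \frac{4 o^{2}}{3}\right)^{2}$ ($B{\left(o \right)} = \left(\left(3 - -1\right) + \left(\left(o + o\right) + \frac{8 o}{6} o\right)\right)^{2} = \left(\left(3 + 1\right) + \left(2 o + 8 o \frac{1}{6} o\right)\right)^{2} = \left(4 + \left(2 o + \frac{4 o}{3} o\right)\right)^{2} = \left(4 + \left(2 o + \frac{4 o^{2}}{3}\right)\right)^{2} = \left(4 + 2 o + \frac{4 o^{2}}{3}\right)^{2}$)
$\frac{R{\left(16 \right)}}{2465} - \frac{4325}{B{\left(50 \right)}} = \frac{16}{2465} - \frac{4325}{\frac{4}{9} \left(6 + 2 \cdot 50^{2} + 3 \cdot 50\right)^{2}} = 16 \cdot \frac{1}{2465} - \frac{4325}{\frac{4}{9} \left(6 + 2 \cdot 2500 + 150\right)^{2}} = \frac{16}{2465} - \frac{4325}{\frac{4}{9} \left(6 + 5000 + 150\right)^{2}} = \frac{16}{2465} - \frac{4325}{\frac{4}{9} \cdot 5156^{2}} = \frac{16}{2465} - \frac{4325}{\frac{4}{9} \cdot 26584336} = \frac{16}{2465} - \frac{4325}{\frac{106337344}{9}} = \frac{16}{2465} - \frac{38925}{106337344} = \frac{1605447379}{262121552960}$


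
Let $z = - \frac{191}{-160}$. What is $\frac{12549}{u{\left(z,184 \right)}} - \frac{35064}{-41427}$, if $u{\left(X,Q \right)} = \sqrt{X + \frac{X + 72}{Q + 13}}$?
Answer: $\frac{3896}{4603} + \frac{16732 \sqrt{2699885}}{2741} \approx 10031.0$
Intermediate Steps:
$z = \frac{191}{160}$ ($z = \left(-191\right) \left(- \frac{1}{160}\right) = \frac{191}{160} \approx 1.1938$)
$u{\left(X,Q \right)} = \sqrt{X + \frac{72 + X}{13 + Q}}$
$\frac{12549}{u{\left(z,184 \right)}} - \frac{35064}{-41427} = \frac{12549}{\sqrt{\frac{72 + \frac{191}{160} + \frac{191 \left(13 + 184\right)}{160}}{13 + 184}}} - \frac{35064}{-41427} = \frac{12549}{\sqrt{\frac{72 + \frac{191}{160} + \frac{191}{160} \cdot 197}{197}}} - - \frac{3896}{4603} = \frac{12549}{\sqrt{\frac{72 + \frac{191}{160} + \frac{37627}{160}}{197}}} + \frac{3896}{4603} = \frac{12549}{\sqrt{\frac{1}{197} \cdot \frac{24669}{80}}} + \frac{3896}{4603} = \frac{12549}{\sqrt{\frac{24669}{15760}}} + \frac{3896}{4603} = \frac{12549}{\frac{3}{3940} \sqrt{2699885}} + \frac{3896}{4603} = 12549 \frac{4 \sqrt{2699885}}{8223} + \frac{3896}{4603} = \frac{16732 \sqrt{2699885}}{2741} + \frac{3896}{4603} = \frac{3896}{4603} + \frac{16732 \sqrt{2699885}}{2741}$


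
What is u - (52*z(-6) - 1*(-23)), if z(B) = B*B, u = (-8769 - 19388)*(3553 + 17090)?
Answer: -581246846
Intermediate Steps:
u = -581244951 (u = -28157*20643 = -581244951)
z(B) = B²
u - (52*z(-6) - 1*(-23)) = -581244951 - (52*(-6)² - 1*(-23)) = -581244951 - (52*36 + 23) = -581244951 - (1872 + 23) = -581244951 - 1*1895 = -581244951 - 1895 = -581246846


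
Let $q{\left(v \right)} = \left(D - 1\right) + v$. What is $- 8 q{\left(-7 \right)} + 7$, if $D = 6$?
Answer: $23$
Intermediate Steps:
$q{\left(v \right)} = 5 + v$ ($q{\left(v \right)} = \left(6 - 1\right) + v = 5 + v$)
$- 8 q{\left(-7 \right)} + 7 = - 8 \left(5 - 7\right) + 7 = \left(-8\right) \left(-2\right) + 7 = 16 + 7 = 23$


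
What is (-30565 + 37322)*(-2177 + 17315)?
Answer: 102287466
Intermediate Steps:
(-30565 + 37322)*(-2177 + 17315) = 6757*15138 = 102287466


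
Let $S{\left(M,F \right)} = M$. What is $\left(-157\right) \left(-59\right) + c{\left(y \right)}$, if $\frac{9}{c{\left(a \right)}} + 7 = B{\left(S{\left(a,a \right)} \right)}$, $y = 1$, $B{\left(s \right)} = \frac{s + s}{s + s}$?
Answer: $\frac{18523}{2} \approx 9261.5$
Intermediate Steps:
$B{\left(s \right)} = 1$ ($B{\left(s \right)} = \frac{2 s}{2 s} = 2 s \frac{1}{2 s} = 1$)
$c{\left(a \right)} = - \frac{3}{2}$ ($c{\left(a \right)} = \frac{9}{-7 + 1} = \frac{9}{-6} = 9 \left(- \frac{1}{6}\right) = - \frac{3}{2}$)
$\left(-157\right) \left(-59\right) + c{\left(y \right)} = \left(-157\right) \left(-59\right) - \frac{3}{2} = 9263 - \frac{3}{2} = \frac{18523}{2}$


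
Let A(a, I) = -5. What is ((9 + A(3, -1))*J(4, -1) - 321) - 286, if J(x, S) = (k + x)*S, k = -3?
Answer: -611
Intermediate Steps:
J(x, S) = S*(-3 + x) (J(x, S) = (-3 + x)*S = S*(-3 + x))
((9 + A(3, -1))*J(4, -1) - 321) - 286 = ((9 - 5)*(-(-3 + 4)) - 321) - 286 = (4*(-1*1) - 321) - 286 = (4*(-1) - 321) - 286 = (-4 - 321) - 286 = -325 - 286 = -611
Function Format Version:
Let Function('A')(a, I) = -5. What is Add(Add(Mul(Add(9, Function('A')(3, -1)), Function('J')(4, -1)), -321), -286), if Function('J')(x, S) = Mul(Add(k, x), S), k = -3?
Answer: -611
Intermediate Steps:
Function('J')(x, S) = Mul(S, Add(-3, x)) (Function('J')(x, S) = Mul(Add(-3, x), S) = Mul(S, Add(-3, x)))
Add(Add(Mul(Add(9, Function('A')(3, -1)), Function('J')(4, -1)), -321), -286) = Add(Add(Mul(Add(9, -5), Mul(-1, Add(-3, 4))), -321), -286) = Add(Add(Mul(4, Mul(-1, 1)), -321), -286) = Add(Add(Mul(4, -1), -321), -286) = Add(Add(-4, -321), -286) = Add(-325, -286) = -611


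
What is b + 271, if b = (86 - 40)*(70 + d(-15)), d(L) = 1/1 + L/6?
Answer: 3422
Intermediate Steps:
d(L) = 1 + L/6 (d(L) = 1*1 + L*(⅙) = 1 + L/6)
b = 3151 (b = (86 - 40)*(70 + (1 + (⅙)*(-15))) = 46*(70 + (1 - 5/2)) = 46*(70 - 3/2) = 46*(137/2) = 3151)
b + 271 = 3151 + 271 = 3422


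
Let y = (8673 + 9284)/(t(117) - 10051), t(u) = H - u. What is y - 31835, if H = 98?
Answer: -320596407/10070 ≈ -31837.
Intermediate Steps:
t(u) = 98 - u
y = -17957/10070 (y = (8673 + 9284)/((98 - 1*117) - 10051) = 17957/((98 - 117) - 10051) = 17957/(-19 - 10051) = 17957/(-10070) = 17957*(-1/10070) = -17957/10070 ≈ -1.7832)
y - 31835 = -17957/10070 - 31835 = -320596407/10070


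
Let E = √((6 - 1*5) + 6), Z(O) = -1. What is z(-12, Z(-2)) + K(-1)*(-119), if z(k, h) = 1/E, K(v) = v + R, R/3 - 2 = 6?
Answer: -2737 + √7/7 ≈ -2736.6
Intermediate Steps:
R = 24 (R = 6 + 3*6 = 6 + 18 = 24)
K(v) = 24 + v (K(v) = v + 24 = 24 + v)
E = √7 (E = √((6 - 5) + 6) = √(1 + 6) = √7 ≈ 2.6458)
z(k, h) = √7/7 (z(k, h) = 1/(√7) = √7/7)
z(-12, Z(-2)) + K(-1)*(-119) = √7/7 + (24 - 1)*(-119) = √7/7 + 23*(-119) = √7/7 - 2737 = -2737 + √7/7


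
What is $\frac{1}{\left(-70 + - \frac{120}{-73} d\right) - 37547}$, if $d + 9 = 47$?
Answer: $- \frac{73}{2741481} \approx -2.6628 \cdot 10^{-5}$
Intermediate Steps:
$d = 38$ ($d = -9 + 47 = 38$)
$\frac{1}{\left(-70 + - \frac{120}{-73} d\right) - 37547} = \frac{1}{\left(-70 + - \frac{120}{-73} \cdot 38\right) - 37547} = \frac{1}{\left(-70 + \left(-120\right) \left(- \frac{1}{73}\right) 38\right) - 37547} = \frac{1}{\left(-70 + \frac{120}{73} \cdot 38\right) - 37547} = \frac{1}{\left(-70 + \frac{4560}{73}\right) - 37547} = \frac{1}{- \frac{550}{73} - 37547} = \frac{1}{- \frac{2741481}{73}} = - \frac{73}{2741481}$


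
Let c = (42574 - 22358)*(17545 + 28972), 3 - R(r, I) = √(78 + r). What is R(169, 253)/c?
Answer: 3/940387672 - √247/940387672 ≈ -1.3522e-8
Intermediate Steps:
R(r, I) = 3 - √(78 + r)
c = 940387672 (c = 20216*46517 = 940387672)
R(169, 253)/c = (3 - √(78 + 169))/940387672 = (3 - √247)*(1/940387672) = 3/940387672 - √247/940387672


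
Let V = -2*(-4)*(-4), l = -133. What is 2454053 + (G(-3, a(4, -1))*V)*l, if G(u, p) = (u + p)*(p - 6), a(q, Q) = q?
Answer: 2445541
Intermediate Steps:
G(u, p) = (-6 + p)*(p + u) (G(u, p) = (p + u)*(-6 + p) = (-6 + p)*(p + u))
V = -32 (V = 8*(-4) = -32)
2454053 + (G(-3, a(4, -1))*V)*l = 2454053 + ((4² - 6*4 - 6*(-3) + 4*(-3))*(-32))*(-133) = 2454053 + ((16 - 24 + 18 - 12)*(-32))*(-133) = 2454053 - 2*(-32)*(-133) = 2454053 + 64*(-133) = 2454053 - 8512 = 2445541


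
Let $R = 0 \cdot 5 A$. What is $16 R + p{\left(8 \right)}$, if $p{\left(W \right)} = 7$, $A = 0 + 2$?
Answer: $7$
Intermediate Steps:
$A = 2$
$R = 0$ ($R = 0 \cdot 5 \cdot 2 = 0 \cdot 2 = 0$)
$16 R + p{\left(8 \right)} = 16 \cdot 0 + 7 = 0 + 7 = 7$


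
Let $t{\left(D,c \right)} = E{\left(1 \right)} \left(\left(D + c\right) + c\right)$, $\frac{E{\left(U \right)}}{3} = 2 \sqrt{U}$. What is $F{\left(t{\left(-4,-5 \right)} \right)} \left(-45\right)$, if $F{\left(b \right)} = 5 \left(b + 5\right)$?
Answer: $17775$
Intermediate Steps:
$E{\left(U \right)} = 6 \sqrt{U}$ ($E{\left(U \right)} = 3 \cdot 2 \sqrt{U} = 6 \sqrt{U}$)
$t{\left(D,c \right)} = 6 D + 12 c$ ($t{\left(D,c \right)} = 6 \sqrt{1} \left(\left(D + c\right) + c\right) = 6 \cdot 1 \left(D + 2 c\right) = 6 \left(D + 2 c\right) = 6 D + 12 c$)
$F{\left(b \right)} = 25 + 5 b$ ($F{\left(b \right)} = 5 \left(5 + b\right) = 25 + 5 b$)
$F{\left(t{\left(-4,-5 \right)} \right)} \left(-45\right) = \left(25 + 5 \left(6 \left(-4\right) + 12 \left(-5\right)\right)\right) \left(-45\right) = \left(25 + 5 \left(-24 - 60\right)\right) \left(-45\right) = \left(25 + 5 \left(-84\right)\right) \left(-45\right) = \left(25 - 420\right) \left(-45\right) = \left(-395\right) \left(-45\right) = 17775$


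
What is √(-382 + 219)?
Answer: I*√163 ≈ 12.767*I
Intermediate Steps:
√(-382 + 219) = √(-163) = I*√163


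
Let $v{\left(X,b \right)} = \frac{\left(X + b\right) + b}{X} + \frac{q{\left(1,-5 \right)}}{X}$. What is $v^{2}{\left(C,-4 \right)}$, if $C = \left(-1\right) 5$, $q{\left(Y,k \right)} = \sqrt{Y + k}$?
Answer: $\frac{33}{5} - \frac{52 i}{25} \approx 6.6 - 2.08 i$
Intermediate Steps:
$C = -5$
$v{\left(X,b \right)} = \frac{X + 2 b}{X} + \frac{2 i}{X}$ ($v{\left(X,b \right)} = \frac{\left(X + b\right) + b}{X} + \frac{\sqrt{1 - 5}}{X} = \frac{X + 2 b}{X} + \frac{\sqrt{-4}}{X} = \frac{X + 2 b}{X} + \frac{2 i}{X}$)
$v^{2}{\left(C,-4 \right)} = \left(\frac{-5 + 2 i + 2 \left(-4\right)}{-5}\right)^{2} = \left(- \frac{-5 + 2 i - 8}{5}\right)^{2} = \left(- \frac{-13 + 2 i}{5}\right)^{2} = \left(\frac{13}{5} - \frac{2 i}{5}\right)^{2}$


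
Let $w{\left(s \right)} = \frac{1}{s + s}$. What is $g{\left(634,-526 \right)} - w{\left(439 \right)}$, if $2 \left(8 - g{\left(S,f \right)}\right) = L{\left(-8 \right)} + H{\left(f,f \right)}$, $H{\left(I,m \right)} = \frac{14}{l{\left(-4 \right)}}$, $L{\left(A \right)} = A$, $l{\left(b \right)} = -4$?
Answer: $\frac{24143}{1756} \approx 13.749$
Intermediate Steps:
$w{\left(s \right)} = \frac{1}{2 s}$
$H{\left(I,m \right)} = - \frac{7}{2}$ ($H{\left(I,m \right)} = \frac{14}{-4} = 14 \left(- \frac{1}{4}\right) = - \frac{7}{2}$)
$g{\left(S,f \right)} = \frac{55}{4}$ ($g{\left(S,f \right)} = 8 - \frac{-8 - \frac{7}{2}}{2} = 8 - - \frac{23}{4} = 8 + \frac{23}{4} = \frac{55}{4}$)
$g{\left(634,-526 \right)} - w{\left(439 \right)} = \frac{55}{4} - \frac{1}{2 \cdot 439} = \frac{55}{4} - \frac{1}{2} \cdot \frac{1}{439} = \frac{55}{4} - \frac{1}{878} = \frac{24143}{1756}$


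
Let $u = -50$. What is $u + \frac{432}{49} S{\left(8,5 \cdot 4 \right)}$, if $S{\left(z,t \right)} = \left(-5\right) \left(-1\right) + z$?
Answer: $\frac{3166}{49} \approx 64.612$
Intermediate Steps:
$S{\left(z,t \right)} = 5 + z$
$u + \frac{432}{49} S{\left(8,5 \cdot 4 \right)} = -50 + \frac{432}{49} \left(5 + 8\right) = -50 + 432 \cdot \frac{1}{49} \cdot 13 = -50 + \frac{432}{49} \cdot 13 = -50 + \frac{5616}{49} = \frac{3166}{49}$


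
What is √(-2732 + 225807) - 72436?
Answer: -72436 + 5*√8923 ≈ -71964.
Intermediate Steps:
√(-2732 + 225807) - 72436 = √223075 - 72436 = 5*√8923 - 72436 = -72436 + 5*√8923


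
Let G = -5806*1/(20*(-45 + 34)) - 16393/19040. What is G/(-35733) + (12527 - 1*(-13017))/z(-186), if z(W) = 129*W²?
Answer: 10459255349/2088013546080 ≈ 0.0050092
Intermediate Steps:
G = 5346989/209440 (G = -5806/((-11*20)) - 16393*1/19040 = -5806/(-220) - 16393/19040 = -5806*(-1/220) - 16393/19040 = 2903/110 - 16393/19040 = 5346989/209440 ≈ 25.530)
G/(-35733) + (12527 - 1*(-13017))/z(-186) = (5346989/209440)/(-35733) + (12527 - 1*(-13017))/((129*(-186)²)) = (5346989/209440)*(-1/35733) + (12527 + 13017)/((129*34596)) = -5346989/7483919520 + 25544/4462884 = -5346989/7483919520 + 25544*(1/4462884) = -5346989/7483919520 + 206/35991 = 10459255349/2088013546080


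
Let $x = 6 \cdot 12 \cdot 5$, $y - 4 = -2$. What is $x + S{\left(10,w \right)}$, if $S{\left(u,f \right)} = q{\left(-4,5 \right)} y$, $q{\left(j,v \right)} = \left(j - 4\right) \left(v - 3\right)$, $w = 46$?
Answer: $328$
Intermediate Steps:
$y = 2$ ($y = 4 - 2 = 2$)
$q{\left(j,v \right)} = \left(-4 + j\right) \left(-3 + v\right)$
$S{\left(u,f \right)} = -32$ ($S{\left(u,f \right)} = \left(12 - 20 - -12 - 20\right) 2 = \left(12 - 20 + 12 - 20\right) 2 = \left(-16\right) 2 = -32$)
$x = 360$ ($x = 72 \cdot 5 = 360$)
$x + S{\left(10,w \right)} = 360 - 32 = 328$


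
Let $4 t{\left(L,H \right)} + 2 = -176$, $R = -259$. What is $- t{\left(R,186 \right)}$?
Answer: $\frac{89}{2} \approx 44.5$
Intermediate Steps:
$t{\left(L,H \right)} = - \frac{89}{2}$ ($t{\left(L,H \right)} = - \frac{1}{2} + \frac{1}{4} \left(-176\right) = - \frac{1}{2} - 44 = - \frac{89}{2}$)
$- t{\left(R,186 \right)} = \left(-1\right) \left(- \frac{89}{2}\right) = \frac{89}{2}$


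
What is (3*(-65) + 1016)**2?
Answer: 674041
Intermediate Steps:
(3*(-65) + 1016)**2 = (-195 + 1016)**2 = 821**2 = 674041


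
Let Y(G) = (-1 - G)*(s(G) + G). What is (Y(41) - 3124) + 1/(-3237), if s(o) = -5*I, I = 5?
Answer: -12287653/3237 ≈ -3796.0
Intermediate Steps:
s(o) = -25 (s(o) = -5*5 = -25)
Y(G) = (-1 - G)*(-25 + G)
(Y(41) - 3124) + 1/(-3237) = ((25 - 1*41**2 + 24*41) - 3124) + 1/(-3237) = ((25 - 1*1681 + 984) - 3124) - 1/3237 = ((25 - 1681 + 984) - 3124) - 1/3237 = (-672 - 3124) - 1/3237 = -3796 - 1/3237 = -12287653/3237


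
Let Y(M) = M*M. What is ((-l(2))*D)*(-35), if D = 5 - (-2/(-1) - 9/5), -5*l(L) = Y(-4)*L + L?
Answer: -5712/5 ≈ -1142.4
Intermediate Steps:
Y(M) = M²
l(L) = -17*L/5 (l(L) = -((-4)²*L + L)/5 = -(16*L + L)/5 = -17*L/5)
D = 24/5 (D = 5 - (-2*(-1) - 9*⅕) = 5 - (2 - 9/5) = 5 - 1*⅕ = 5 - ⅕ = 24/5 ≈ 4.8000)
((-l(2))*D)*(-35) = (-(-17)*2/5*(24/5))*(-35) = (-1*(-34/5)*(24/5))*(-35) = ((34/5)*(24/5))*(-35) = (816/25)*(-35) = -5712/5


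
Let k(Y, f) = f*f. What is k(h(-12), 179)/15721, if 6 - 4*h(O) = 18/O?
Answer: 32041/15721 ≈ 2.0381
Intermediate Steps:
h(O) = 3/2 - 9/(2*O)
k(Y, f) = f²
k(h(-12), 179)/15721 = 179²/15721 = 32041*(1/15721) = 32041/15721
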